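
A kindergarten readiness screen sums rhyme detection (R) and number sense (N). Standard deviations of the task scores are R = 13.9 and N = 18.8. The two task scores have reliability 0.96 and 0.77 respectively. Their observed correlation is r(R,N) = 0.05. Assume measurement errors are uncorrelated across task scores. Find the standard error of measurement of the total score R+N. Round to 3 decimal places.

Var(total) = 546.65 + 26.132 = 572.782.
True-score variance = 457.63 + 26.132 = 483.762, so reliability = 0.8446.
Error variance = 572.782 − 483.762 = 89.0196; SEM = √89.0196 = 9.435.

9.435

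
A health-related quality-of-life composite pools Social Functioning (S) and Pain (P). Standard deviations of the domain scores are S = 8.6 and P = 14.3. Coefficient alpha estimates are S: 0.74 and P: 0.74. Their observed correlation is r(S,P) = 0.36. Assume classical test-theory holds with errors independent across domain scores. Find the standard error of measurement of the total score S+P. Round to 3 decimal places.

Var(total) = 278.45 + 88.5456 = 366.996.
True-score variance = 206.053 + 88.5456 = 294.599, so reliability = 0.8027.
Error variance = 366.996 − 294.599 = 72.397; SEM = √72.397 = 8.509.

8.509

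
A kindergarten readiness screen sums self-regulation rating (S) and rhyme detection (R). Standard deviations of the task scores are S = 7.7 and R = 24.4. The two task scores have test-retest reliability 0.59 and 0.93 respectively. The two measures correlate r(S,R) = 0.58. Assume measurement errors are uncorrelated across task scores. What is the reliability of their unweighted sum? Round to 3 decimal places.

Var(S+R) = 7.7² + 24.4² + 2·[7.7·24.4·0.58] = 654.65 + 217.941 = 872.591.
Under uncorrelated errors the observed covariances equal the true-score covariances, so only the own-variance terms attenuate.
True-score variance = [7.7²·0.59 + 24.4²·0.93] + 217.941 = 588.666 + 217.941 = 806.607.
Reliability = 806.607 / 872.591 = 0.924.

0.924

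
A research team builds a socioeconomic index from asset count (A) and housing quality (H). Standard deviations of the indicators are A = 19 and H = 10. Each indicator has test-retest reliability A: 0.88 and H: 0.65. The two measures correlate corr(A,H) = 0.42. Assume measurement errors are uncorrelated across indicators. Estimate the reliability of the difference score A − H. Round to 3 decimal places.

0.740

Var(A−H) = 19² + 10² − 2·19·10·0.42 = 461 − 159.6 = 301.4.
Because errors are independent across components, Cov(Tᵢ,Tⱼ) = Cov(Xᵢ,Xⱼ); the off-diagonal part of the true-score variance is the same as above.
True-score variance = [19²·0.88 + 10²·0.65] − 159.6 = 382.68 − 159.6 = 223.08.
Reliability = 223.08 / 301.4 = 0.740.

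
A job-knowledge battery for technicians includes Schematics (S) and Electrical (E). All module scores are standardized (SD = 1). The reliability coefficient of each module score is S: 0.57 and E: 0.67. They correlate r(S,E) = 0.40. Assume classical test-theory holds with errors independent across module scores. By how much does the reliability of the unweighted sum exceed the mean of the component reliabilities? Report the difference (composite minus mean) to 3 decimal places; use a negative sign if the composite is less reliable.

0.109

Var(sum) = 2 + 0.8 = 2.8; true-score variance = 1.24 + 0.8 = 2.04; composite reliability = 0.7286.
Mean component reliability = 0.6200.
Difference = 0.7286 − 0.6200 = 0.109.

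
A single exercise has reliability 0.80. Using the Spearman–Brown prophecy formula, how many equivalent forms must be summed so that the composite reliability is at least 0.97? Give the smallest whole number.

k ≥ ρ*(1−ρ₁)/(ρ₁(1−ρ*)) = 0.97·0.20 / (0.80·0.03) = 8.083.
Smallest integer k = 9.

9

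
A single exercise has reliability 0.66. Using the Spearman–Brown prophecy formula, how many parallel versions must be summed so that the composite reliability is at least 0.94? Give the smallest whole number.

9

k ≥ ρ*(1−ρ₁)/(ρ₁(1−ρ*)) = 0.94·0.34 / (0.66·0.06) = 8.071.
Smallest integer k = 9.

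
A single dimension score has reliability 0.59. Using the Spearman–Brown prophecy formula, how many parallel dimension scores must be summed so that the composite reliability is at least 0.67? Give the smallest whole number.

2

k ≥ ρ*(1−ρ₁)/(ρ₁(1−ρ*)) = 0.67·0.41 / (0.59·0.33) = 1.411.
Smallest integer k = 2.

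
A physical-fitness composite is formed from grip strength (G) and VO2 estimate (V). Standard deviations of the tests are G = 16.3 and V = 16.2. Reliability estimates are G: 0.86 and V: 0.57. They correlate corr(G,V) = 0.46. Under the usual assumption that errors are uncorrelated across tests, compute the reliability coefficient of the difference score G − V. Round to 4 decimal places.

Var(G−V) = 16.3² + 16.2² − 2·16.3·16.2·0.46 = 528.13 − 242.935 = 285.195.
Under uncorrelated errors the observed covariances equal the true-score covariances, so only the own-variance terms attenuate.
True-score variance = [16.3²·0.86 + 16.2²·0.57] − 242.935 = 378.084 − 242.935 = 135.149.
Reliability = 135.149 / 285.195 = 0.4739.

0.4739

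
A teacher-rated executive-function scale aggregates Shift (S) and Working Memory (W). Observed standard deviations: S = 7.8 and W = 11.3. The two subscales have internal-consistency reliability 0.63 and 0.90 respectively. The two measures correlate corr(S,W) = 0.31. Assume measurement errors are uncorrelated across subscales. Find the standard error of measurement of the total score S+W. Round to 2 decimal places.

5.94

Var(total) = 188.53 + 54.6468 = 243.177.
True-score variance = 153.25 + 54.6468 = 207.897, so reliability = 0.8549.
Error variance = 243.177 − 207.897 = 35.2798; SEM = √35.2798 = 5.94.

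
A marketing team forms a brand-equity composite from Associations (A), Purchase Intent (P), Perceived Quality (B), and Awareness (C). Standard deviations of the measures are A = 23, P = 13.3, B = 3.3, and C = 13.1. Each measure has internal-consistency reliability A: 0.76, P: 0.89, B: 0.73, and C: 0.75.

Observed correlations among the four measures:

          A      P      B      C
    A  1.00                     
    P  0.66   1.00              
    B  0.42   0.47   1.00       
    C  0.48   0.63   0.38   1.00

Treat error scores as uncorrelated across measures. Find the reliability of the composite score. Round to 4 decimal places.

Var(A+P+B+C) = 23² + 13.3² + 3.3² + 13.1² + 2·[23·13.3·0.66 + 23·3.3·0.42 + 23·13.1·0.48 + 13.3·3.3·0.47 + 13.3·13.1·0.63 + 3.3·13.1·0.38] = 888.39 + 1050.43 = 1938.82.
With uncorrelated errors the cross-covariances are all true-score covariance, so they carry over unchanged; only the diagonal terms shrink to ρᵢσᵢ².
True-score variance = [23²·0.76 + 13.3²·0.89 + 3.3²·0.73 + 13.1²·0.75] + 1050.43 = 696.129 + 1050.43 = 1746.56.
Reliability = 1746.56 / 1938.82 = 0.9008.

0.9008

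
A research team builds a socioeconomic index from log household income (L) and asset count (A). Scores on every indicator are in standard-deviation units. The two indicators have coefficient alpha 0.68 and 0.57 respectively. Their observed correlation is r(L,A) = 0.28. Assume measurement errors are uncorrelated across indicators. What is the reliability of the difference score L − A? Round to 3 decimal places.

0.479

Var(L−A) = 1 + 1 − 2·0.28 = 2 − 0.56 = 1.44.
Under uncorrelated errors the observed covariances equal the true-score covariances, so only the own-variance terms attenuate.
True-score variance = [0.68 + 0.57] − 0.56 = 1.25 − 0.56 = 0.69.
Reliability = 0.69 / 1.44 = 0.479.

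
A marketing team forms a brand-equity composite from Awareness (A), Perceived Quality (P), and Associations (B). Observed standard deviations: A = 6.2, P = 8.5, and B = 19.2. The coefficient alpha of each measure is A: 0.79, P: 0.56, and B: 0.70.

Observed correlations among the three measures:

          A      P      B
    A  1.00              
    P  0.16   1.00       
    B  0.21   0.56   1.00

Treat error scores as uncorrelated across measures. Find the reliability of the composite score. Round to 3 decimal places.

Var(A+P+B) = 6.2² + 8.5² + 19.2² + 2·[6.2·8.5·0.16 + 6.2·19.2·0.21 + 8.5·19.2·0.56] = 479.33 + 249.645 = 728.975.
Under uncorrelated errors the observed covariances equal the true-score covariances, so only the own-variance terms attenuate.
True-score variance = [6.2²·0.79 + 8.5²·0.56 + 19.2²·0.70] + 249.645 = 328.876 + 249.645 = 578.52.
Reliability = 578.52 / 728.975 = 0.794.

0.794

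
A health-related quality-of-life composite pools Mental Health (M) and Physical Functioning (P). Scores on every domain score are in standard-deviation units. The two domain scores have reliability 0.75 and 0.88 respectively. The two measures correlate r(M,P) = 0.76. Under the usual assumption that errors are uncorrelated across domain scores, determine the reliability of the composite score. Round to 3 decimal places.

Var(M+P) = 2 + 2·[0.76] = 2 + 1.52 = 3.52.
With uncorrelated errors the cross-covariances are all true-score covariance, so they carry over unchanged; only the diagonal terms shrink to ρᵢσᵢ².
True-score variance = [0.75 + 0.88] + 1.52 = 1.63 + 1.52 = 3.15.
Reliability = 3.15 / 3.52 = 0.895.

0.895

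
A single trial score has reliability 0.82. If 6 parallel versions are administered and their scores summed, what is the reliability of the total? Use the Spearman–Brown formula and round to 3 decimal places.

ρ_k = kρ / (1 + (k−1)ρ) = 6·0.82 / (1 + 5·0.82) = 4.920 / 5.100 = 0.965.

0.965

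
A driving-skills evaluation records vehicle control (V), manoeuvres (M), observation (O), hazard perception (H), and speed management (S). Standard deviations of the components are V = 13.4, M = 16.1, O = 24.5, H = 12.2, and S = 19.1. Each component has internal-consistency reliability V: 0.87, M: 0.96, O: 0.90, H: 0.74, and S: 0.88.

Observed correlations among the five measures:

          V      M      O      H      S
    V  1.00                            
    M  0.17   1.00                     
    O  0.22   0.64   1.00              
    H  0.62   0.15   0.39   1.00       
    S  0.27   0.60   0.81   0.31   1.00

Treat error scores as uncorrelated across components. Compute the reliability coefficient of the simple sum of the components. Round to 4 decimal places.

0.9578

Var(V+M+O+H+S) = 13.4² + 16.1² + 24.5² + 12.2² + 19.1² + 2·[13.4·16.1·0.17 + 13.4·24.5·0.22 + 13.4·12.2·0.62 + 13.4·19.1·0.27 + 16.1·24.5·0.64 + 16.1·12.2·0.15 + 16.1·19.1·0.60 + 24.5·12.2·0.39 + 24.5·19.1·0.81 + 12.2·19.1·0.31] = 1552.67 + 2627.25 = 4179.92.
Because errors are independent across components, Cov(Tᵢ,Tⱼ) = Cov(Xᵢ,Xⱼ); the off-diagonal part of the true-score variance is the same as above.
True-score variance = [13.4²·0.87 + 16.1²·0.96 + 24.5²·0.90 + 12.2²·0.74 + 19.1²·0.88] + 2627.25 = 1376.46 + 2627.25 = 4003.71.
Reliability = 4003.71 / 4179.92 = 0.9578.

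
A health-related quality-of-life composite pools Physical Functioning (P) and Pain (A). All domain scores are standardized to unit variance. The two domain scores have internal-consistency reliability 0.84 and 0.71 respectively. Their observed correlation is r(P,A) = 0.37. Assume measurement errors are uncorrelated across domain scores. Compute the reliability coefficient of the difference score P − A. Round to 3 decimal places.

Var(P−A) = 1 + 1 − 2·0.37 = 2 − 0.74 = 1.26.
With uncorrelated errors the cross-covariances are all true-score covariance, so they carry over unchanged; only the diagonal terms shrink to ρᵢσᵢ².
True-score variance = [0.84 + 0.71] − 0.74 = 1.55 − 0.74 = 0.81.
Reliability = 0.81 / 1.26 = 0.643.

0.643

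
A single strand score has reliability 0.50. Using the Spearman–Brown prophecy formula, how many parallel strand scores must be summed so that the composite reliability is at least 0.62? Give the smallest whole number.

k ≥ ρ*(1−ρ₁)/(ρ₁(1−ρ*)) = 0.62·0.50 / (0.50·0.38) = 1.632.
Smallest integer k = 2.

2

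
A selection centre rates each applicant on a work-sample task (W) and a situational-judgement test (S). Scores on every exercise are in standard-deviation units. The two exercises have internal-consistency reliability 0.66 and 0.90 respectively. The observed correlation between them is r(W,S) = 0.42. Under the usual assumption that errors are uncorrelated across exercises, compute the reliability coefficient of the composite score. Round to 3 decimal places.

Var(W+S) = 2 + 2·[0.42] = 2 + 0.84 = 2.84.
Because errors are independent across components, Cov(Tᵢ,Tⱼ) = Cov(Xᵢ,Xⱼ); the off-diagonal part of the true-score variance is the same as above.
True-score variance = [0.66 + 0.90] + 0.84 = 1.56 + 0.84 = 2.4.
Reliability = 2.4 / 2.84 = 0.845.

0.845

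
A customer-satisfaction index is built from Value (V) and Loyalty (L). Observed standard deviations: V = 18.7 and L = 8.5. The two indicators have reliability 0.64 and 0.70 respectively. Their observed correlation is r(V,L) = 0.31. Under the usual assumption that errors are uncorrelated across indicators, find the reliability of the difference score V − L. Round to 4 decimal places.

0.5437

Var(V−L) = 18.7² + 8.5² − 2·18.7·8.5·0.31 = 421.94 − 98.549 = 323.391.
Because errors are independent across components, Cov(Tᵢ,Tⱼ) = Cov(Xᵢ,Xⱼ); the off-diagonal part of the true-score variance is the same as above.
True-score variance = [18.7²·0.64 + 8.5²·0.70] − 98.549 = 274.377 − 98.549 = 175.828.
Reliability = 175.828 / 323.391 = 0.5437.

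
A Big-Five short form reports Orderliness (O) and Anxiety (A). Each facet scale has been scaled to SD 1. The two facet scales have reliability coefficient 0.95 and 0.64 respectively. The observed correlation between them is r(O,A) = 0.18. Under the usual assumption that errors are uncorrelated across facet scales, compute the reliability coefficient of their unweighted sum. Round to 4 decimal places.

Var(O+A) = 2 + 2·[0.18] = 2 + 0.36 = 2.36.
Under uncorrelated errors the observed covariances equal the true-score covariances, so only the own-variance terms attenuate.
True-score variance = [0.95 + 0.64] + 0.36 = 1.59 + 0.36 = 1.95.
Reliability = 1.95 / 2.36 = 0.8263.

0.8263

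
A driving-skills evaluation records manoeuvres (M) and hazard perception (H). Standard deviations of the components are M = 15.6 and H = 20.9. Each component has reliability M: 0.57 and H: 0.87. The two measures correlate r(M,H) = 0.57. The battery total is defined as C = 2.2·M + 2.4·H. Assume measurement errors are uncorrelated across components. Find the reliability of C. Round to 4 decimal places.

0.8526

Var(C) = 2.2²·15.6² + 2.4²·20.9² + 2·[5.28·15.6·20.9·0.57] = 3693.89 + 1962.5 = 5656.39.
Because errors are independent across components, Cov(Tᵢ,Tⱼ) = Cov(Xᵢ,Xⱼ); the off-diagonal part of the true-score variance is the same as above.
True-score variance = [2.2²·15.6²·0.57 + 2.4²·20.9²·0.87] + 1962.5 = 2860.32 + 1962.5 = 4822.82.
Reliability = 4822.82 / 5656.39 = 0.8526.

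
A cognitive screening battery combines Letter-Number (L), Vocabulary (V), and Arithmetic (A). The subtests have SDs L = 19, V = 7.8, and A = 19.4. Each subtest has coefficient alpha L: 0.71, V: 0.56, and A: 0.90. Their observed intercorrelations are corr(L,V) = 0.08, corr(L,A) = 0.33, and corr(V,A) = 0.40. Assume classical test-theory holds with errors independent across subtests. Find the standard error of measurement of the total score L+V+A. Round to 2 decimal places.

13.00

Var(total) = 798.2 + 388.044 = 1186.24.
True-score variance = 629.104 + 388.044 = 1017.15, so reliability = 0.8575.
Error variance = 1186.24 − 1017.15 = 169.096; SEM = √169.096 = 13.00.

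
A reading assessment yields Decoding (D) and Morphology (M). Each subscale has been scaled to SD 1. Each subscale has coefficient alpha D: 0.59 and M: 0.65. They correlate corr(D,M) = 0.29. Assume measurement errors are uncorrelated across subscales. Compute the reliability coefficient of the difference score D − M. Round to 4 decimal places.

Var(D−M) = 1 + 1 − 2·0.29 = 2 − 0.58 = 1.42.
Under uncorrelated errors the observed covariances equal the true-score covariances, so only the own-variance terms attenuate.
True-score variance = [0.59 + 0.65] − 0.58 = 1.24 − 0.58 = 0.66.
Reliability = 0.66 / 1.42 = 0.4648.

0.4648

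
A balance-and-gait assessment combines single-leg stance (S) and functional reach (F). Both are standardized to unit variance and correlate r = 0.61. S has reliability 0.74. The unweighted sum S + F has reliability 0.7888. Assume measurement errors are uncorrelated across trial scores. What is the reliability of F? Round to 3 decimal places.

Var(S+F) = 2 + 2·0.61 = 3.220.
True-score variance = ρ_S + ρ_F + 2·0.61, so 0.7888 = (0.74 + ρ_F + 1.22) / 3.220.
ρ_F = 0.7888·3.220 − 0.74 − 1.22 = 0.580.

0.580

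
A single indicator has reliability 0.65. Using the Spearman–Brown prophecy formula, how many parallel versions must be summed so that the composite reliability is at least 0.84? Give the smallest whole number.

3

k ≥ ρ*(1−ρ₁)/(ρ₁(1−ρ*)) = 0.84·0.35 / (0.65·0.16) = 2.827.
Smallest integer k = 3.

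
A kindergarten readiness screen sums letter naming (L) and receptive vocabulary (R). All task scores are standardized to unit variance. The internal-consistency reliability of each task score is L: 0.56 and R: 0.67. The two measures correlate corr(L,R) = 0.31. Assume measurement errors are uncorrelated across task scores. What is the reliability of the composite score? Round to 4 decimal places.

0.7061

Var(L+R) = 2 + 2·[0.31] = 2 + 0.62 = 2.62.
Because errors are independent across components, Cov(Tᵢ,Tⱼ) = Cov(Xᵢ,Xⱼ); the off-diagonal part of the true-score variance is the same as above.
True-score variance = [0.56 + 0.67] + 0.62 = 1.23 + 0.62 = 1.85.
Reliability = 1.85 / 2.62 = 0.7061.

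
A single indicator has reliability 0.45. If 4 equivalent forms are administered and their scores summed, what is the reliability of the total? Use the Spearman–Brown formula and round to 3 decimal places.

0.766

ρ_k = kρ / (1 + (k−1)ρ) = 4·0.45 / (1 + 3·0.45) = 1.800 / 2.350 = 0.766.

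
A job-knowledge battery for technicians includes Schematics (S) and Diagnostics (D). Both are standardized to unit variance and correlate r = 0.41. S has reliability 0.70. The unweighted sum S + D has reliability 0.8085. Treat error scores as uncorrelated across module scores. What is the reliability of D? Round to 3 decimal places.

Var(S+D) = 2 + 2·0.41 = 2.820.
True-score variance = ρ_S + ρ_D + 2·0.41, so 0.8085 = (0.70 + ρ_D + 0.82) / 2.820.
ρ_D = 0.8085·2.820 − 0.70 − 0.82 = 0.760.

0.760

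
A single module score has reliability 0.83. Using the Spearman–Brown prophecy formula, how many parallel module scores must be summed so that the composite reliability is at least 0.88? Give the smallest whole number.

k ≥ ρ*(1−ρ₁)/(ρ₁(1−ρ*)) = 0.88·0.17 / (0.83·0.12) = 1.502.
Smallest integer k = 2.

2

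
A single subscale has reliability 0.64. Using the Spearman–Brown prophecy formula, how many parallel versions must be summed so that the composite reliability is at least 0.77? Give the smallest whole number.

k ≥ ρ*(1−ρ₁)/(ρ₁(1−ρ*)) = 0.77·0.36 / (0.64·0.23) = 1.883.
Smallest integer k = 2.

2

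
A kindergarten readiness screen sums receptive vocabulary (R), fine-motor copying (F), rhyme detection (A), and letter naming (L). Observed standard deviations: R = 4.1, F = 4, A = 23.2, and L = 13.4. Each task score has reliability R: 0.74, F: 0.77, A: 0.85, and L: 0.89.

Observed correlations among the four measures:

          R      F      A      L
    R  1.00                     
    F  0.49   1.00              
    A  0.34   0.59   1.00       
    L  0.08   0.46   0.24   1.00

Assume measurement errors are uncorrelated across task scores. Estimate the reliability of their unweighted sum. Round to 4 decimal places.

0.9055

Var(R+F+A+L) = 4.1² + 4² + 23.2² + 13.4² + 2·[4.1·4·0.49 + 4.1·23.2·0.34 + 4.1·13.4·0.08 + 4·23.2·0.59 + 4·13.4·0.46 + 23.2·13.4·0.24] = 750.61 + 397.582 = 1148.19.
With uncorrelated errors the cross-covariances are all true-score covariance, so they carry over unchanged; only the diagonal terms shrink to ρᵢσᵢ².
True-score variance = [4.1²·0.74 + 4²·0.77 + 23.2²·0.85 + 13.4²·0.89] + 397.582 = 642.072 + 397.582 = 1039.65.
Reliability = 1039.65 / 1148.19 = 0.9055.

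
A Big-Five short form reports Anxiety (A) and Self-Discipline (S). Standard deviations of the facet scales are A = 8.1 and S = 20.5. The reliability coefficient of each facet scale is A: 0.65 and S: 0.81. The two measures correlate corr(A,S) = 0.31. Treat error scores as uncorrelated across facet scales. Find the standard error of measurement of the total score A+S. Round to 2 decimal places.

10.14

Var(total) = 485.86 + 102.951 = 588.811.
True-score variance = 383.049 + 102.951 = 486, so reliability = 0.8254.
Error variance = 588.811 − 486 = 102.811; SEM = √102.811 = 10.14.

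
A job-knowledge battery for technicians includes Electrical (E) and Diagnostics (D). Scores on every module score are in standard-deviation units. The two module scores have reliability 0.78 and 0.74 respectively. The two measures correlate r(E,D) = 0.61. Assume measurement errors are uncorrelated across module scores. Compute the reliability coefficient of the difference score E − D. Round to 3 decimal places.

Var(E−D) = 1 + 1 − 2·0.61 = 2 − 1.22 = 0.78.
Under uncorrelated errors the observed covariances equal the true-score covariances, so only the own-variance terms attenuate.
True-score variance = [0.78 + 0.74] − 1.22 = 1.52 − 1.22 = 0.3.
Reliability = 0.3 / 0.78 = 0.385.

0.385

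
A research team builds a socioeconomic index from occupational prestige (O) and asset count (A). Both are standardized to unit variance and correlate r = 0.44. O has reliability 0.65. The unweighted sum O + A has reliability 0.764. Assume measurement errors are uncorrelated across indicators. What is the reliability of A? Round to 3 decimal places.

Var(O+A) = 2 + 2·0.44 = 2.880.
True-score variance = ρ_O + ρ_A + 2·0.44, so 0.764 = (0.65 + ρ_A + 0.88) / 2.880.
ρ_A = 0.764·2.880 − 0.65 − 0.88 = 0.670.

0.670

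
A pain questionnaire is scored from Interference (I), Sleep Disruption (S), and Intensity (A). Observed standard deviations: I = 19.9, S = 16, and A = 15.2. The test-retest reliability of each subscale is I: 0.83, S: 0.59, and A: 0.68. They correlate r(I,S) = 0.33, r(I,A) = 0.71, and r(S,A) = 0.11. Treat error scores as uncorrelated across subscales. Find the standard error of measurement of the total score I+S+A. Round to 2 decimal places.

Var(total) = 883.05 + 693.17 = 1576.22.
True-score variance = 636.835 + 693.17 = 1330.01, so reliability = 0.8438.
Error variance = 1576.22 − 1330.01 = 246.215; SEM = √246.215 = 15.69.

15.69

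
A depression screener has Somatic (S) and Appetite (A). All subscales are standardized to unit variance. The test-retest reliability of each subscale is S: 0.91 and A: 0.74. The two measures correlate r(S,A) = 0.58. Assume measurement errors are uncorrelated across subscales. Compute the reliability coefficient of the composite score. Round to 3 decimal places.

0.889

Var(S+A) = 2 + 2·[0.58] = 2 + 1.16 = 3.16.
Because errors are independent across components, Cov(Tᵢ,Tⱼ) = Cov(Xᵢ,Xⱼ); the off-diagonal part of the true-score variance is the same as above.
True-score variance = [0.91 + 0.74] + 1.16 = 1.65 + 1.16 = 2.81.
Reliability = 2.81 / 3.16 = 0.889.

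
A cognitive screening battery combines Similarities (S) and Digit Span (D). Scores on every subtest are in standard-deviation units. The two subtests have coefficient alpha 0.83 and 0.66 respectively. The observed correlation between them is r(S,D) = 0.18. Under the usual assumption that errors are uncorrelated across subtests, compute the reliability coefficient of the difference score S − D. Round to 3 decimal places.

Var(S−D) = 1 + 1 − 2·0.18 = 2 − 0.36 = 1.64.
Because errors are independent across components, Cov(Tᵢ,Tⱼ) = Cov(Xᵢ,Xⱼ); the off-diagonal part of the true-score variance is the same as above.
True-score variance = [0.83 + 0.66] − 0.36 = 1.49 − 0.36 = 1.13.
Reliability = 1.13 / 1.64 = 0.689.

0.689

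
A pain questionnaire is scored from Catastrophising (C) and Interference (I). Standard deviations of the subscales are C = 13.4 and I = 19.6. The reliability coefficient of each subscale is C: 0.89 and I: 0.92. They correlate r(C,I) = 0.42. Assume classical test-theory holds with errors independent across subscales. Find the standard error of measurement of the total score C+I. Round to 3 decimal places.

7.105

Var(total) = 563.72 + 220.618 = 784.338.
True-score variance = 513.236 + 220.618 = 733.853, so reliability = 0.9356.
Error variance = 784.338 − 733.853 = 50.4844; SEM = √50.4844 = 7.105.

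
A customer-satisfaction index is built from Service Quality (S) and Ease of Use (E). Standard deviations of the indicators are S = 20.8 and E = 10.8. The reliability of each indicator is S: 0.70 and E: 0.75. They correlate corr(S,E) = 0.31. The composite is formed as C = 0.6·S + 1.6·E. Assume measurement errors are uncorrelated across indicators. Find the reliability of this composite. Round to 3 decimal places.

0.794

Var(C) = 0.6²·20.8² + 1.6²·10.8² + 2·[0.96·20.8·10.8·0.31] = 454.349 + 133.706 = 588.055.
Under uncorrelated errors the observed covariances equal the true-score covariances, so only the own-variance terms attenuate.
True-score variance = [0.6²·20.8²·0.70 + 1.6²·10.8²·0.75] + 133.706 = 332.974 + 133.706 = 466.68.
Reliability = 466.68 / 588.055 = 0.794.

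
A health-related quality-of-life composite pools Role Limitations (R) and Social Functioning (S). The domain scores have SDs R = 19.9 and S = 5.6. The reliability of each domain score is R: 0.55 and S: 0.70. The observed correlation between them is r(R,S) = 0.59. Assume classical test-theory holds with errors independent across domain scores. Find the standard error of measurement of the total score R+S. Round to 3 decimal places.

13.697

Var(total) = 427.37 + 131.499 = 558.869.
True-score variance = 239.757 + 131.499 = 371.257, so reliability = 0.6643.
Error variance = 558.869 − 371.257 = 187.612; SEM = √187.612 = 13.697.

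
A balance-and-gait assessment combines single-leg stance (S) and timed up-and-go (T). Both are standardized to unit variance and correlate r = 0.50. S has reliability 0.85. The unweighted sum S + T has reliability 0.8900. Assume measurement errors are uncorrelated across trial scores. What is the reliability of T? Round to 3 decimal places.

0.820

Var(S+T) = 2 + 2·0.50 = 3.000.
True-score variance = ρ_S + ρ_T + 2·0.50, so 0.8900 = (0.85 + ρ_T + 1.00) / 3.000.
ρ_T = 0.8900·3.000 − 0.85 − 1.00 = 0.820.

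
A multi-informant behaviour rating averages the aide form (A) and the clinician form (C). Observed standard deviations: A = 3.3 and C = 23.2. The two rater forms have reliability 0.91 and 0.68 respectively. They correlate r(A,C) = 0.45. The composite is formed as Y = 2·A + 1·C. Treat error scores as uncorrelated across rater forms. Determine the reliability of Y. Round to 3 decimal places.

Var(Y) = 2²·3.3² + 23.2² + 2·[2·3.3·23.2·0.45] = 581.8 + 137.808 = 719.608.
Under uncorrelated errors the observed covariances equal the true-score covariances, so only the own-variance terms attenuate.
True-score variance = [2²·3.3²·0.91 + 23.2²·0.68] + 137.808 = 405.643 + 137.808 = 543.451.
Reliability = 543.451 / 719.608 = 0.755.

0.755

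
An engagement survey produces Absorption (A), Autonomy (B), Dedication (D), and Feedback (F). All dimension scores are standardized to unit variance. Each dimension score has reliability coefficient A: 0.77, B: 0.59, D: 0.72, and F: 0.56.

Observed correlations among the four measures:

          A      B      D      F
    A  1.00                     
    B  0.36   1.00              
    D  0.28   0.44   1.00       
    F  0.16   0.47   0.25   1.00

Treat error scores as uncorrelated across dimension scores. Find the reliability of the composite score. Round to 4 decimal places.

0.8283

Var(A+B+D+F) = 4 + 2·[0.36 + 0.28 + 0.16 + 0.44 + 0.47 + 0.25] = 4 + 3.92 = 7.92.
With uncorrelated errors the cross-covariances are all true-score covariance, so they carry over unchanged; only the diagonal terms shrink to ρᵢσᵢ².
True-score variance = [0.77 + 0.59 + 0.72 + 0.56] + 3.92 = 2.64 + 3.92 = 6.56.
Reliability = 6.56 / 7.92 = 0.8283.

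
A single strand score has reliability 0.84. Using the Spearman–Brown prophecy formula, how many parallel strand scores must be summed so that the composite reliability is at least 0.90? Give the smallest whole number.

k ≥ ρ*(1−ρ₁)/(ρ₁(1−ρ*)) = 0.90·0.16 / (0.84·0.10) = 1.714.
Smallest integer k = 2.

2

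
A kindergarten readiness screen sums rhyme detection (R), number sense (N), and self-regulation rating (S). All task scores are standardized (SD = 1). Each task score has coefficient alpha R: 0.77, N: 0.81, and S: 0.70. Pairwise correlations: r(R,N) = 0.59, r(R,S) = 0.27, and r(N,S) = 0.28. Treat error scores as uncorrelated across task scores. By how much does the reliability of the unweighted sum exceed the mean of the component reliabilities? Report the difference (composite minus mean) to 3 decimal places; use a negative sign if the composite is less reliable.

Var(sum) = 3 + 2.28 = 5.28; true-score variance = 2.28 + 2.28 = 4.56; composite reliability = 0.8636.
Mean component reliability = 0.7600.
Difference = 0.8636 − 0.7600 = 0.104.

0.104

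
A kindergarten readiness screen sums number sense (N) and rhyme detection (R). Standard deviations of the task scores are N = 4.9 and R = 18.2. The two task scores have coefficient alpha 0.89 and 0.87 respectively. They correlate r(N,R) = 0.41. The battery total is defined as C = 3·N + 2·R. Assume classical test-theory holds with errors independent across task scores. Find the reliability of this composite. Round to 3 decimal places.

Var(C) = 3²·4.9² + 2²·18.2² + 2·[6·4.9·18.2·0.41] = 1541.05 + 438.766 = 1979.82.
With uncorrelated errors the cross-covariances are all true-score covariance, so they carry over unchanged; only the diagonal terms shrink to ρᵢσᵢ².
True-score variance = [3²·4.9²·0.89 + 2²·18.2²·0.87] + 438.766 = 1345.04 + 438.766 = 1783.8.
Reliability = 1783.8 / 1979.82 = 0.901.

0.901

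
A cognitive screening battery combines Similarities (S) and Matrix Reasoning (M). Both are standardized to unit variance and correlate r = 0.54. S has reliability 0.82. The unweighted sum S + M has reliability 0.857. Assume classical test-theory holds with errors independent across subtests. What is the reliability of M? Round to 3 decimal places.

Var(S+M) = 2 + 2·0.54 = 3.080.
True-score variance = ρ_S + ρ_M + 2·0.54, so 0.857 = (0.82 + ρ_M + 1.08) / 3.080.
ρ_M = 0.857·3.080 − 0.82 − 1.08 = 0.740.

0.740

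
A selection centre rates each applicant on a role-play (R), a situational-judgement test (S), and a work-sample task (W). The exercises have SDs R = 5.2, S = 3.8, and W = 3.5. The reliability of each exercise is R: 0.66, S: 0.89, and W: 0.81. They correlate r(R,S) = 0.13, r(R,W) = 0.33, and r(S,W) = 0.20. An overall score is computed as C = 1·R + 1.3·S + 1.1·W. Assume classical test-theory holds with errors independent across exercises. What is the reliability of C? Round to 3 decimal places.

Var(C) = 5.2² + 1.3²·3.8² + 1.1²·3.5² + 2·[1.3·5.2·3.8·0.13 + 1.1·5.2·3.5·0.33 + 1.43·3.8·3.5·0.20] = 66.2661 + 27.4997 = 93.7658.
Because errors are independent across components, Cov(Tᵢ,Tⱼ) = Cov(Xᵢ,Xⱼ); the off-diagonal part of the true-score variance is the same as above.
True-score variance = [5.2²·0.66 + 1.3²·3.8²·0.89 + 1.1²·3.5²·0.81] + 27.4997 = 51.5718 + 27.4997 = 79.0715.
Reliability = 79.0715 / 93.7658 = 0.843.

0.843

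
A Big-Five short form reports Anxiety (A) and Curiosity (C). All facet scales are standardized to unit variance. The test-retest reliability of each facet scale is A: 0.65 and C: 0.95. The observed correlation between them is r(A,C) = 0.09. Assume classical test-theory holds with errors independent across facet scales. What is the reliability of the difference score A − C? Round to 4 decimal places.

0.7802

Var(A−C) = 1 + 1 − 2·0.09 = 2 − 0.18 = 1.82.
Under uncorrelated errors the observed covariances equal the true-score covariances, so only the own-variance terms attenuate.
True-score variance = [0.65 + 0.95] − 0.18 = 1.6 − 0.18 = 1.42.
Reliability = 1.42 / 1.82 = 0.7802.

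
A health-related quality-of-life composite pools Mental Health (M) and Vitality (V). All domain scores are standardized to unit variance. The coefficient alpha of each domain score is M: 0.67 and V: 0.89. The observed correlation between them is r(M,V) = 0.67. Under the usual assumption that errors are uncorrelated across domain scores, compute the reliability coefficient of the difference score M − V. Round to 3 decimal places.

0.333

Var(M−V) = 1 + 1 − 2·0.67 = 2 − 1.34 = 0.66.
Under uncorrelated errors the observed covariances equal the true-score covariances, so only the own-variance terms attenuate.
True-score variance = [0.67 + 0.89] − 1.34 = 1.56 − 1.34 = 0.22.
Reliability = 0.22 / 0.66 = 0.333.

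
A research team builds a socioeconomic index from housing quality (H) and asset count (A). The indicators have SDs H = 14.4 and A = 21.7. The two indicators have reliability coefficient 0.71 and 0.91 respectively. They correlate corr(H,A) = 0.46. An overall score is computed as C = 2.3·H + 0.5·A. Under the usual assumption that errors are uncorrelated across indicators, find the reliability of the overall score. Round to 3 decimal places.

Var(C) = 2.3²·14.4² + 0.5²·21.7² + 2·[1.15·14.4·21.7·0.46] = 1214.66 + 330.604 = 1545.26.
Under uncorrelated errors the observed covariances equal the true-score covariances, so only the own-variance terms attenuate.
True-score variance = [2.3²·14.4²·0.71 + 0.5²·21.7²·0.91] + 330.604 = 885.951 + 330.604 = 1216.55.
Reliability = 1216.55 / 1545.26 = 0.787.

0.787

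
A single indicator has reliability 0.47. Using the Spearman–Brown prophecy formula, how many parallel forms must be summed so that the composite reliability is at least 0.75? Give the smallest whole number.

4

k ≥ ρ*(1−ρ₁)/(ρ₁(1−ρ*)) = 0.75·0.53 / (0.47·0.25) = 3.383.
Smallest integer k = 4.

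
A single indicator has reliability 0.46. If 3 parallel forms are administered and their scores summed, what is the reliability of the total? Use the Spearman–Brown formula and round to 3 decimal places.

0.719

ρ_k = kρ / (1 + (k−1)ρ) = 3·0.46 / (1 + 2·0.46) = 1.380 / 1.920 = 0.719.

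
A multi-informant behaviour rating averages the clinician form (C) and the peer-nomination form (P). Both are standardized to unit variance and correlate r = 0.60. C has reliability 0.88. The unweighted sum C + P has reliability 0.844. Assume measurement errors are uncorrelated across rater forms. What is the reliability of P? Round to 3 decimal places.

0.621

Var(C+P) = 2 + 2·0.60 = 3.200.
True-score variance = ρ_C + ρ_P + 2·0.60, so 0.844 = (0.88 + ρ_P + 1.20) / 3.200.
ρ_P = 0.844·3.200 − 0.88 − 1.20 = 0.621.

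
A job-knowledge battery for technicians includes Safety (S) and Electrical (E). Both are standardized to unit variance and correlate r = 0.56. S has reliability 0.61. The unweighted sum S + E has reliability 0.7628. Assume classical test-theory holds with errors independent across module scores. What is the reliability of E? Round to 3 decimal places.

0.650

Var(S+E) = 2 + 2·0.56 = 3.120.
True-score variance = ρ_S + ρ_E + 2·0.56, so 0.7628 = (0.61 + ρ_E + 1.12) / 3.120.
ρ_E = 0.7628·3.120 − 0.61 − 1.12 = 0.650.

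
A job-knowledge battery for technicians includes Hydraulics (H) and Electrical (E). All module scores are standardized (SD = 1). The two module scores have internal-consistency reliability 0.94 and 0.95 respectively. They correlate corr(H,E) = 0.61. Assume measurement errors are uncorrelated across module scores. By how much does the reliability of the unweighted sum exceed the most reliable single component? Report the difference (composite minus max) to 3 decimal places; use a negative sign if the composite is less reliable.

Var(sum) = 2 + 1.22 = 3.22; true-score variance = 1.89 + 1.22 = 3.11; composite reliability = 0.9658.
Max component reliability = 0.9500.
Difference = 0.9658 − 0.9500 = 0.016.

0.016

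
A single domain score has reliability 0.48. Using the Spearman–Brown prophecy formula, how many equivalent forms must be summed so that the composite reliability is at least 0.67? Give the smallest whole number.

3

k ≥ ρ*(1−ρ₁)/(ρ₁(1−ρ*)) = 0.67·0.52 / (0.48·0.33) = 2.199.
Smallest integer k = 3.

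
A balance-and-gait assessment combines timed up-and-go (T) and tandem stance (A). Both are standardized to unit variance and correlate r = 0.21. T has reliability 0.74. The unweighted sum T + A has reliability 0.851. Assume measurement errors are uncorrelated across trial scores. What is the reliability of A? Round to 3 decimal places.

0.899

Var(T+A) = 2 + 2·0.21 = 2.420.
True-score variance = ρ_T + ρ_A + 2·0.21, so 0.851 = (0.74 + ρ_A + 0.42) / 2.420.
ρ_A = 0.851·2.420 − 0.74 − 0.42 = 0.899.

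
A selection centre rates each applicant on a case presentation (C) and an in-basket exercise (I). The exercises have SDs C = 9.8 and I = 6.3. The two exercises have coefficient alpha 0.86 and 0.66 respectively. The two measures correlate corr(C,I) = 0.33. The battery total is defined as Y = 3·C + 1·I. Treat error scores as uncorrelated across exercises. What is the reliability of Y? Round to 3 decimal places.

0.869

Var(Y) = 3²·9.8² + 6.3² + 2·[3·9.8·6.3·0.33] = 904.05 + 122.245 = 1026.3.
Under uncorrelated errors the observed covariances equal the true-score covariances, so only the own-variance terms attenuate.
True-score variance = [3²·9.8²·0.86 + 6.3²·0.66] + 122.245 = 769.545 + 122.245 = 891.79.
Reliability = 891.79 / 1026.3 = 0.869.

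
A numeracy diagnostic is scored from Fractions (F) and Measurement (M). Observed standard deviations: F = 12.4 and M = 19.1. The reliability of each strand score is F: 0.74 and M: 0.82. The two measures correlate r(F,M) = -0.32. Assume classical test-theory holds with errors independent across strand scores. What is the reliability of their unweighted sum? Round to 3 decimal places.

0.712

Var(F+M) = 12.4² + 19.1² + 2·[12.4·19.1·(-0.32)] = 518.57 − 151.578 = 366.992.
Under uncorrelated errors the observed covariances equal the true-score covariances, so only the own-variance terms attenuate.
True-score variance = [12.4²·0.74 + 19.1²·0.82] − 151.578 = 412.927 − 151.578 = 261.349.
Reliability = 261.349 / 366.992 = 0.712.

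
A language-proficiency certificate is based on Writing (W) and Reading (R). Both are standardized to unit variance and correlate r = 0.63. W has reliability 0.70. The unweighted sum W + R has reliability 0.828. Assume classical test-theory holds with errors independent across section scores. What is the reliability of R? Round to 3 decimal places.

Var(W+R) = 2 + 2·0.63 = 3.260.
True-score variance = ρ_W + ρ_R + 2·0.63, so 0.828 = (0.70 + ρ_R + 1.26) / 3.260.
ρ_R = 0.828·3.260 − 0.70 − 1.26 = 0.739.

0.739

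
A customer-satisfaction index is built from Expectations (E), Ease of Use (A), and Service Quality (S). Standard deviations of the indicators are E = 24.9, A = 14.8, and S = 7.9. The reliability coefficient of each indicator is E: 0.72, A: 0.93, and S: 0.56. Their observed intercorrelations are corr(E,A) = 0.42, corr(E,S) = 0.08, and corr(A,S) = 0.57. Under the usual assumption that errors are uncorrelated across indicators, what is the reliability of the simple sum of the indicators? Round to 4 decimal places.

Var(E+A+S) = 24.9² + 14.8² + 7.9² + 2·[24.9·14.8·0.42 + 24.9·7.9·0.08 + 14.8·7.9·0.57] = 901.46 + 474.319 = 1375.78.
Because errors are independent across components, Cov(Tᵢ,Tⱼ) = Cov(Xᵢ,Xⱼ); the off-diagonal part of the true-score variance is the same as above.
True-score variance = [24.9²·0.72 + 14.8²·0.93 + 7.9²·0.56] + 474.319 = 685.064 + 474.319 = 1159.38.
Reliability = 1159.38 / 1375.78 = 0.8427.

0.8427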